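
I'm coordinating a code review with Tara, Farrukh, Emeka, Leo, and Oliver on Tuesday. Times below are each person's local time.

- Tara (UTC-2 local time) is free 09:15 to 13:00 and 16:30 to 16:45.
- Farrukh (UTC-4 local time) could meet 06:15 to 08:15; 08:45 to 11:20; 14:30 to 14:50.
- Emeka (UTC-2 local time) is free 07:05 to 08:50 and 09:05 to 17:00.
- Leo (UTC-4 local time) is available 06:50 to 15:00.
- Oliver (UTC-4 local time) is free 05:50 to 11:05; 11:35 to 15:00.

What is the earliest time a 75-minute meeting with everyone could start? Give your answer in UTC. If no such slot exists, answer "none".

Tara in UTC: 11:15-15:00, 18:30-18:45 (add 2h to convert from UTC-2).
Farrukh in UTC: 10:15-12:15, 12:45-15:20, 18:30-18:50 (add 4h to convert from UTC-4).
Emeka in UTC: 09:05-10:50, 11:05-19:00 (add 2h to convert from UTC-2).
Leo in UTC: 10:50-19:00 (add 4h to convert from UTC-4).
Oliver in UTC: 09:50-15:05, 15:35-19:00 (add 4h to convert from UTC-4).
Tara ∩ Farrukh: 11:15-12:15, 12:45-15:00, 18:30-18:45.
Tara ∩ Farrukh ∩ Emeka: 11:15-12:15, 12:45-15:00, 18:30-18:45.
Tara ∩ Farrukh ∩ Emeka ∩ Leo: 11:15-12:15, 12:45-15:00, 18:30-18:45.
Tara ∩ Farrukh ∩ Emeka ∩ Leo ∩ Oliver: 11:15-12:15, 12:45-15:00, 18:30-18:45.
Those are the intersection windows.
The first common window of at least 75 minutes is 12:45-15:00, so the earliest start is 12:45.

12:45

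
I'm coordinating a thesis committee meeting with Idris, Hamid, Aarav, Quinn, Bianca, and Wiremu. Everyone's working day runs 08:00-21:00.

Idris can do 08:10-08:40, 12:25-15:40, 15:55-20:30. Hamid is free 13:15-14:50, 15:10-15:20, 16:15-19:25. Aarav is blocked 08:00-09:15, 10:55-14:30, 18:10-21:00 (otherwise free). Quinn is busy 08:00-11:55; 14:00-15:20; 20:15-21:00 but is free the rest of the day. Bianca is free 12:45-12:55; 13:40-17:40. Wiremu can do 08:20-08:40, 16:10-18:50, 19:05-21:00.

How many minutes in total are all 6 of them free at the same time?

85

Idris free: 08:10-08:40, 12:25-15:40, 15:55-20:30.
Hamid free: 13:15-14:50, 15:10-15:20, 16:15-19:25.
Aarav free: 09:15-10:55, 14:30-18:10 (invert busy blocks within the working day).
Quinn free: 11:55-14:00, 15:20-20:15 (invert busy blocks within the working day).
Bianca free: 12:45-12:55, 13:40-17:40.
Wiremu free: 08:20-08:40, 16:10-18:50, 19:05-21:00.
Idris ∩ Hamid: 13:15-14:50, 15:10-15:20, 16:15-19:25.
Idris ∩ Hamid ∩ Aarav: 14:30-14:50, 15:10-15:20, 16:15-18:10.
Idris ∩ Hamid ∩ Aarav ∩ Quinn: 16:15-18:10.
Idris ∩ Hamid ∩ Aarav ∩ Quinn ∩ Bianca: 16:15-17:40.
Idris ∩ Hamid ∩ Aarav ∩ Quinn ∩ Bianca ∩ Wiremu: 16:15-17:40.
That's a single block of 85 minutes.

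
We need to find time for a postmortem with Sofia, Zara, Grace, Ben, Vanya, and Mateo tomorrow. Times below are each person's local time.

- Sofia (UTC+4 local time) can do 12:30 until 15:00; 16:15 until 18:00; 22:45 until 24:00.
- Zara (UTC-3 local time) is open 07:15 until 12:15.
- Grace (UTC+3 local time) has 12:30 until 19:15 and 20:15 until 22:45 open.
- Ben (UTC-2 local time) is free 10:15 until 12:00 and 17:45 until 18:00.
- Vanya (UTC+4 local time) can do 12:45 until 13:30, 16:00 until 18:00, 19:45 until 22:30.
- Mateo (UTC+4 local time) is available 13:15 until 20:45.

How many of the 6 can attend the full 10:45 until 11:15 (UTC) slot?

Sofia in UTC: 08:30-11:00, 12:15-14:00, 18:45-20:00 (subtract 4h to convert from UTC+4).
Zara in UTC: 10:15-15:15 (add 3h to convert from UTC-3).
Grace in UTC: 09:30-16:15, 17:15-19:45 (subtract 3h to convert from UTC+3).
Ben in UTC: 12:15-14:00, 19:45-20:00 (add 2h to convert from UTC-2).
Vanya in UTC: 08:45-09:30, 12:00-14:00, 15:45-18:30 (subtract 4h to convert from UTC+4).
Mateo in UTC: 09:15-16:45 (subtract 4h to convert from UTC+4).
Zara, Grace, and Mateo can make the full 10:45-11:15 slot — that's 3.

3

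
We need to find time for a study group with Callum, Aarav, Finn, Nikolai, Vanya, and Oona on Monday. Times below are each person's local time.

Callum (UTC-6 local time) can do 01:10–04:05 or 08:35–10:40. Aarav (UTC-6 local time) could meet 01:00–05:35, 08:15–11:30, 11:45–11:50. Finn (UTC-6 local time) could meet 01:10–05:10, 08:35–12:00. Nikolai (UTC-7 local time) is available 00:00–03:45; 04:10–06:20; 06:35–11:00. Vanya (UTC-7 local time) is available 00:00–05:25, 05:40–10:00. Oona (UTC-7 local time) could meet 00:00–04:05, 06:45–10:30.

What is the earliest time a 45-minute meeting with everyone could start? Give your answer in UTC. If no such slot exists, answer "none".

Callum in UTC: 07:10-10:05, 14:35-16:40 (add 6h to convert from UTC-6).
Aarav in UTC: 07:00-11:35, 14:15-17:30, 17:45-17:50 (add 6h to convert from UTC-6).
Finn in UTC: 07:10-11:10, 14:35-18:00 (add 6h to convert from UTC-6).
Nikolai in UTC: 07:00-10:45, 11:10-13:20, 13:35-18:00 (add 7h to convert from UTC-7).
Vanya in UTC: 07:00-12:25, 12:40-17:00 (add 7h to convert from UTC-7).
Oona in UTC: 07:00-11:05, 13:45-17:30 (add 7h to convert from UTC-7).
Callum ∩ Aarav: 07:10-10:05, 14:35-16:40.
Callum ∩ Aarav ∩ Finn: 07:10-10:05, 14:35-16:40.
Callum ∩ Aarav ∩ Finn ∩ Nikolai: 07:10-10:05, 14:35-16:40.
Callum ∩ Aarav ∩ Finn ∩ Nikolai ∩ Vanya: 07:10-10:05, 14:35-16:40.
Callum ∩ Aarav ∩ Finn ∩ Nikolai ∩ Vanya ∩ Oona: 07:10-10:05, 14:35-16:40.
The first common window of at least 45 minutes is 07:10-10:05, so the earliest start is 07:10.

07:10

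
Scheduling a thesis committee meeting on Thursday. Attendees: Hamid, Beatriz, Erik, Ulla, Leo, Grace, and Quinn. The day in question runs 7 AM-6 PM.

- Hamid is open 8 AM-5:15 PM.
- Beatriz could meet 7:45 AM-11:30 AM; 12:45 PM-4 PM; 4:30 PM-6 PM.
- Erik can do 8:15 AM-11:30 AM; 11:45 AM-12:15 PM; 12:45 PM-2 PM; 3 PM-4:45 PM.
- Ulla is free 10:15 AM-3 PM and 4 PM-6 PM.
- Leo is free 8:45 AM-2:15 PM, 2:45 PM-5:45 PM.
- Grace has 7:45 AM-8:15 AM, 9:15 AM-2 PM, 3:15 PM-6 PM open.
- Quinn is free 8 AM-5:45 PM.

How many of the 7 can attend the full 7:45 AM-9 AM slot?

Beatriz can make the full 07:45-09:00 slot — that's 1.

1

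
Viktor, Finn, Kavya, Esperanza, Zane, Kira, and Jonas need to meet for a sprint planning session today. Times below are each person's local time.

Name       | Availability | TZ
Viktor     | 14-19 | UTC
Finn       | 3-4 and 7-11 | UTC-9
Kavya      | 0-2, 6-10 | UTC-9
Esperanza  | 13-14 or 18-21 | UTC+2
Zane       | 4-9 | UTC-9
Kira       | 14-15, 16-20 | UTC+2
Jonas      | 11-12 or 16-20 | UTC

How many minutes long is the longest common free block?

Viktor in UTC: 14:00-19:00.
Finn in UTC: 12:00-13:00, 16:00-20:00 (add 9h to convert from UTC-9).
Kavya in UTC: 09:00-11:00, 15:00-19:00 (add 9h to convert from UTC-9).
Esperanza in UTC: 11:00-12:00, 16:00-19:00 (subtract 2h to convert from UTC+2).
Zane in UTC: 13:00-18:00 (add 9h to convert from UTC-9).
Kira in UTC: 12:00-13:00, 14:00-18:00 (subtract 2h to convert from UTC+2).
Jonas in UTC: 11:00-12:00, 16:00-20:00.
Viktor ∩ Finn: 16:00-19:00.
Viktor ∩ Finn ∩ Kavya: 16:00-19:00.
Viktor ∩ Finn ∩ Kavya ∩ Esperanza: 16:00-19:00.
Viktor ∩ Finn ∩ Kavya ∩ Esperanza ∩ Zane: 16:00-18:00.
Viktor ∩ Finn ∩ Kavya ∩ Esperanza ∩ Zane ∩ Kira: 16:00-18:00.
Viktor ∩ Finn ∩ Kavya ∩ Esperanza ∩ Zane ∩ Kira ∩ Jonas: 16:00-18:00.
The longest is 16:00-18:00 at 120 minutes.

120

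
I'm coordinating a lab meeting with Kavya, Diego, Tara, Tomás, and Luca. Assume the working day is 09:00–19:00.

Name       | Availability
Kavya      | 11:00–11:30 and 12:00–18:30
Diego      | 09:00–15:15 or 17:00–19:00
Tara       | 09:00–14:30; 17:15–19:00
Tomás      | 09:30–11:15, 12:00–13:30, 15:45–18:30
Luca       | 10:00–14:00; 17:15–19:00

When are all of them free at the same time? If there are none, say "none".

11:00-11:15, 12:00-13:30, 17:15-18:30

Kavya ∩ Diego: 11:00-11:30, 12:00-15:15, 17:00-18:30.
Kavya ∩ Diego ∩ Tara: 11:00-11:30, 12:00-14:30, 17:15-18:30.
Kavya ∩ Diego ∩ Tara ∩ Tomás: 11:00-11:15, 12:00-13:30, 17:15-18:30.
Kavya ∩ Diego ∩ Tara ∩ Tomás ∩ Luca: 11:00-11:15, 12:00-13:30, 17:15-18:30.
So the common availability across everyone is 11:00-11:15, 12:00-13:30, 17:15-18:30.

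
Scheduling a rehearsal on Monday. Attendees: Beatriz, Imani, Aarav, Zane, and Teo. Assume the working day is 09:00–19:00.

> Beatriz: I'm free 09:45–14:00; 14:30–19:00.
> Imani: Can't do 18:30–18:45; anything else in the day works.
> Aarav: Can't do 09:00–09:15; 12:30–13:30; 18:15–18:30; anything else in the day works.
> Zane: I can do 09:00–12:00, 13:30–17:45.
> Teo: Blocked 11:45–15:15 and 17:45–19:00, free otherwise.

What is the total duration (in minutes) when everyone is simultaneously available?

Beatriz free: 09:45-14:00, 14:30-19:00.
Imani free: 09:00-18:30, 18:45-19:00 (invert busy blocks within the working day).
Aarav free: 09:15-12:30, 13:30-18:15, 18:30-19:00 (invert busy blocks within the working day).
Zane free: 09:00-12:00, 13:30-17:45.
Teo free: 09:00-11:45, 15:15-17:45 (invert busy blocks within the working day).
Beatriz ∩ Imani: 09:45-14:00, 14:30-18:30, 18:45-19:00.
Beatriz ∩ Imani ∩ Aarav: 09:45-12:30, 13:30-14:00, 14:30-18:15, 18:45-19:00.
Beatriz ∩ Imani ∩ Aarav ∩ Zane: 09:45-12:00, 13:30-14:00, 14:30-17:45.
Beatriz ∩ Imani ∩ Aarav ∩ Zane ∩ Teo: 09:45-11:45, 15:15-17:45.
Those are the intersection windows.
Summing the common windows: 120 + 150 = 270 minutes.

270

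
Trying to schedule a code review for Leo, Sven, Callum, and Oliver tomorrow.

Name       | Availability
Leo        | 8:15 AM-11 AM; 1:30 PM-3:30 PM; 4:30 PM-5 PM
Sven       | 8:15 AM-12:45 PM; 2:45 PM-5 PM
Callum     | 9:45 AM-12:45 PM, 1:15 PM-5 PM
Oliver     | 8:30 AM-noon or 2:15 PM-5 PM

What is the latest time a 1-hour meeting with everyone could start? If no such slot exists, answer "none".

Leo ∩ Sven: 08:15-11:00, 14:45-15:30, 16:30-17:00.
Leo ∩ Sven ∩ Callum: 09:45-11:00, 14:45-15:30, 16:30-17:00.
Leo ∩ Sven ∩ Callum ∩ Oliver: 09:45-11:00, 14:45-15:30, 16:30-17:00.
So the common availability across everyone is 09:45-11:00, 14:45-15:30, 16:30-17:00.
The last common window of at least 60 minutes is 09:45-11:00; a 60-minute meeting can start as late as 10:00 and still end by 11:00.

10:00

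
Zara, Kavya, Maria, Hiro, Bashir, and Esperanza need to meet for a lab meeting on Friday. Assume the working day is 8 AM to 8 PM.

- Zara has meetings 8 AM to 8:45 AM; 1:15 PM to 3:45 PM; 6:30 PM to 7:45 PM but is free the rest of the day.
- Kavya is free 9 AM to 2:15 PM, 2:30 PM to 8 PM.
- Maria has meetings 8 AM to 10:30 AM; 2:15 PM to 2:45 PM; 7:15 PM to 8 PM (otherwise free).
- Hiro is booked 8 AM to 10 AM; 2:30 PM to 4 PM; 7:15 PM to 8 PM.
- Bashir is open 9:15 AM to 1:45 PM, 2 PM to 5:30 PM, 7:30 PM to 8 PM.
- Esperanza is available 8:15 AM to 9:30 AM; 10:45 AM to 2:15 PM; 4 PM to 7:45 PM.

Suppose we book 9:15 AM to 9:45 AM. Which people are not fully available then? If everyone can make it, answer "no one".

Zara free: 08:45-13:15, 15:45-18:30, 19:45-20:00 (invert busy blocks within the working day).
Kavya free: 09:00-14:15, 14:30-20:00.
Maria free: 10:30-14:15, 14:45-19:15 (invert busy blocks within the working day).
Hiro free: 10:00-14:30, 16:00-19:15 (invert busy blocks within the working day).
Bashir free: 09:15-13:45, 14:00-17:30, 19:30-20:00.
Esperanza free: 08:15-09:30, 10:45-14:15, 16:00-19:45.
Zara: free for 09:15-09:45. Kavya: free for 09:15-09:45. Maria: not fully free for 09:15-09:45. Hiro: not fully free for 09:15-09:45. Bashir: free for 09:15-09:45. Esperanza: not fully free for 09:15-09:45.

Esperanza, Hiro, Maria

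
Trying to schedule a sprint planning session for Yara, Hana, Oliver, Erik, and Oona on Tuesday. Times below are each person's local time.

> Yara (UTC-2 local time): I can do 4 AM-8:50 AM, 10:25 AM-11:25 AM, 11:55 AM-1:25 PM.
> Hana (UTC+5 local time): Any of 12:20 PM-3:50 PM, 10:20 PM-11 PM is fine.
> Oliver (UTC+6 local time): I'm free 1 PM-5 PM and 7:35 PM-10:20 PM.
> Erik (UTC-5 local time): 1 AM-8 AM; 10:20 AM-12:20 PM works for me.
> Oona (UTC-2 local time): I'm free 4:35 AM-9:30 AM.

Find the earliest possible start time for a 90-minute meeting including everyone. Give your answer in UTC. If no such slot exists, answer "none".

Yara in UTC: 06:00-10:50, 12:25-13:25, 13:55-15:25 (add 2h to convert from UTC-2).
Hana in UTC: 07:20-10:50, 17:20-18:00 (subtract 5h to convert from UTC+5).
Oliver in UTC: 07:00-11:00, 13:35-16:20 (subtract 6h to convert from UTC+6).
Erik in UTC: 06:00-13:00, 15:20-17:20 (add 5h to convert from UTC-5).
Oona in UTC: 06:35-11:30 (add 2h to convert from UTC-2).
Yara ∩ Hana: 07:20-10:50.
Yara ∩ Hana ∩ Oliver: 07:20-10:50.
Yara ∩ Hana ∩ Oliver ∩ Erik: 07:20-10:50.
Yara ∩ Hana ∩ Oliver ∩ Erik ∩ Oona: 07:20-10:50.
Those are the intersection windows.
The first common window of at least 90 minutes is 07:20-10:50, so the earliest start is 07:20.

07:20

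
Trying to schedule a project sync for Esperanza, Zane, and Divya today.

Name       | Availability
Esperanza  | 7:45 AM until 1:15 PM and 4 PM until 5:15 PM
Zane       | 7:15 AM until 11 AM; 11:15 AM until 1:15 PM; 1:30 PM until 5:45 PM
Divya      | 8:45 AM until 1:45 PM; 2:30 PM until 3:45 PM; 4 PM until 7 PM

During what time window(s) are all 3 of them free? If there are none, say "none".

08:45-11:00, 11:15-13:15, 16:00-17:15

Esperanza ∩ Zane: 07:45-11:00, 11:15-13:15, 16:00-17:15.
Esperanza ∩ Zane ∩ Divya: 08:45-11:00, 11:15-13:15, 16:00-17:15.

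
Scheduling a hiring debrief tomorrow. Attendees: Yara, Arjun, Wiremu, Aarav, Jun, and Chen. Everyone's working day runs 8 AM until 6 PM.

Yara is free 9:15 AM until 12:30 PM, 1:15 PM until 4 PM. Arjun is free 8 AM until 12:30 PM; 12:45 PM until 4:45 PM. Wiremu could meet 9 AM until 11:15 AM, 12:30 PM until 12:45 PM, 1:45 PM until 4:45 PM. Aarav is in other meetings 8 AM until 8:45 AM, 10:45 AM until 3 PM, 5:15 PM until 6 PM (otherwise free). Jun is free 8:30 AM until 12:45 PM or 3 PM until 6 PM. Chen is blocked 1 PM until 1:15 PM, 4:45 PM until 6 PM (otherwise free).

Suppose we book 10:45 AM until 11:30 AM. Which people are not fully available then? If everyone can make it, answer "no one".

Yara free: 09:15-12:30, 13:15-16:00.
Arjun free: 08:00-12:30, 12:45-16:45.
Wiremu free: 09:00-11:15, 12:30-12:45, 13:45-16:45.
Aarav free: 08:45-10:45, 15:00-17:15 (invert busy blocks within the working day).
Jun free: 08:30-12:45, 15:00-18:00.
Chen free: 08:00-13:00, 13:15-16:45 (invert busy blocks within the working day).
Yara: free for 10:45-11:30. Arjun: free for 10:45-11:30. Wiremu: not fully free for 10:45-11:30. Aarav: not fully free for 10:45-11:30. Jun: free for 10:45-11:30. Chen: free for 10:45-11:30.

Aarav, Wiremu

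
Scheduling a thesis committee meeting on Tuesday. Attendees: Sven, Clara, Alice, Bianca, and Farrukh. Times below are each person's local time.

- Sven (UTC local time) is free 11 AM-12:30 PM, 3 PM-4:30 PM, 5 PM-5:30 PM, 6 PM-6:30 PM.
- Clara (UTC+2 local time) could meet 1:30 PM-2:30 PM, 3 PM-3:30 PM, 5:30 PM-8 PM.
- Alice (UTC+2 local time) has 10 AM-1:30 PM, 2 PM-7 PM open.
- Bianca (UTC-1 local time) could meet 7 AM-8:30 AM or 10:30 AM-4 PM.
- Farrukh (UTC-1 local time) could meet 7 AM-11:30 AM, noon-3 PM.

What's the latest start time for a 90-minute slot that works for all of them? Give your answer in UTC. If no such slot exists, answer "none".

none

Sven in UTC: 11:00-12:30, 15:00-16:30, 17:00-17:30, 18:00-18:30.
Clara in UTC: 11:30-12:30, 13:00-13:30, 15:30-18:00 (subtract 2h to convert from UTC+2).
Alice in UTC: 08:00-11:30, 12:00-17:00 (subtract 2h to convert from UTC+2).
Bianca in UTC: 08:00-09:30, 11:30-17:00 (add 1h to convert from UTC-1).
Farrukh in UTC: 08:00-12:30, 13:00-16:00 (add 1h to convert from UTC-1).
Sven ∩ Clara: 11:30-12:30, 15:30-16:30, 17:00-17:30.
Sven ∩ Clara ∩ Alice: 12:00-12:30, 15:30-16:30.
Sven ∩ Clara ∩ Alice ∩ Bianca: 12:00-12:30, 15:30-16:30.
Sven ∩ Clara ∩ Alice ∩ Bianca ∩ Farrukh: 12:00-12:30, 15:30-16:00.
So the common availability across everyone is 12:00-12:30, 15:30-16:00.
No common window is at least 90 minutes long.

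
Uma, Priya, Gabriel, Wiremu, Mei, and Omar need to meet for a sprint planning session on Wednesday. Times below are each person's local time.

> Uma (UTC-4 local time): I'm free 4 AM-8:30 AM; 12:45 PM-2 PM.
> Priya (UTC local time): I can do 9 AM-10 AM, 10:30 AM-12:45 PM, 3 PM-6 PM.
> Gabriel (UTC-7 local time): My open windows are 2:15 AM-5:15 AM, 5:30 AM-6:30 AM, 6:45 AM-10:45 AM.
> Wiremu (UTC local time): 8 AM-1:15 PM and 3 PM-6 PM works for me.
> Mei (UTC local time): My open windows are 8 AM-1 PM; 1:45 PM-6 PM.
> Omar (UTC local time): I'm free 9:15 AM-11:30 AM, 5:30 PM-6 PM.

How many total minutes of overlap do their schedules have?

120

Uma in UTC: 08:00-12:30, 16:45-18:00 (add 4h to convert from UTC-4).
Priya in UTC: 09:00-10:00, 10:30-12:45, 15:00-18:00.
Gabriel in UTC: 09:15-12:15, 12:30-13:30, 13:45-17:45 (add 7h to convert from UTC-7).
Wiremu in UTC: 08:00-13:15, 15:00-18:00.
Mei in UTC: 08:00-13:00, 13:45-18:00.
Omar in UTC: 09:15-11:30, 17:30-18:00.
Uma ∩ Priya: 09:00-10:00, 10:30-12:30, 16:45-18:00.
Uma ∩ Priya ∩ Gabriel: 09:15-10:00, 10:30-12:15, 16:45-17:45.
Uma ∩ Priya ∩ Gabriel ∩ Wiremu: 09:15-10:00, 10:30-12:15, 16:45-17:45.
Uma ∩ Priya ∩ Gabriel ∩ Wiremu ∩ Mei: 09:15-10:00, 10:30-12:15, 16:45-17:45.
Uma ∩ Priya ∩ Gabriel ∩ Wiremu ∩ Mei ∩ Omar: 09:15-10:00, 10:30-11:30, 17:30-17:45.
So the common availability across everyone is 09:15-10:00, 10:30-11:30, 17:30-17:45.
Summing the common windows: 45 + 60 + 15 = 120 minutes.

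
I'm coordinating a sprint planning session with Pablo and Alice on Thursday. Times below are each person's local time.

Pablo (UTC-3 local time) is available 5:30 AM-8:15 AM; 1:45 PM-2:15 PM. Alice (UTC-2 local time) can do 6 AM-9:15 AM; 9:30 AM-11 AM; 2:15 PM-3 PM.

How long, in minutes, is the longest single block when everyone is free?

Pablo in UTC: 08:30-11:15, 16:45-17:15 (add 3h to convert from UTC-3).
Alice in UTC: 08:00-11:15, 11:30-13:00, 16:15-17:00 (add 2h to convert from UTC-2).
Pablo ∩ Alice: 08:30-11:15, 16:45-17:00.
The longest is 08:30-11:15 at 165 minutes.

165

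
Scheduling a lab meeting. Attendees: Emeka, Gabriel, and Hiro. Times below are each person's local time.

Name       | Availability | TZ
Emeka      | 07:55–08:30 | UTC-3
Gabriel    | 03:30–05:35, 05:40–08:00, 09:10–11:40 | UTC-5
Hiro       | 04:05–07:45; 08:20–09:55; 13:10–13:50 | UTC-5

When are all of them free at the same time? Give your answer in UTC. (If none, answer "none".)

10:55-11:30

Emeka in UTC: 10:55-11:30 (add 3h to convert from UTC-3).
Gabriel in UTC: 08:30-10:35, 10:40-13:00, 14:10-16:40 (add 5h to convert from UTC-5).
Hiro in UTC: 09:05-12:45, 13:20-14:55, 18:10-18:50 (add 5h to convert from UTC-5).
Emeka ∩ Gabriel: 10:55-11:30.
Emeka ∩ Gabriel ∩ Hiro: 10:55-11:30.
Those are the intersection windows.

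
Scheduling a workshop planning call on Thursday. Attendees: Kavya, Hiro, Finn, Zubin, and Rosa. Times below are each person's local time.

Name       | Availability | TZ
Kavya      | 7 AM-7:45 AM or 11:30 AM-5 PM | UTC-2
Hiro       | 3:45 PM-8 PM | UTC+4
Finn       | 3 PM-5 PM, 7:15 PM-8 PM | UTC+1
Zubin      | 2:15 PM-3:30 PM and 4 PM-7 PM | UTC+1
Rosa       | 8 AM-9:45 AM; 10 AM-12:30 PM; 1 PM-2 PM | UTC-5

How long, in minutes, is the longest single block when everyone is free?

Kavya in UTC: 09:00-09:45, 13:30-19:00 (add 2h to convert from UTC-2).
Hiro in UTC: 11:45-16:00 (subtract 4h to convert from UTC+4).
Finn in UTC: 14:00-16:00, 18:15-19:00 (subtract 1h to convert from UTC+1).
Zubin in UTC: 13:15-14:30, 15:00-18:00 (subtract 1h to convert from UTC+1).
Rosa in UTC: 13:00-14:45, 15:00-17:30, 18:00-19:00 (add 5h to convert from UTC-5).
Kavya ∩ Hiro: 13:30-16:00.
Kavya ∩ Hiro ∩ Finn: 14:00-16:00.
Kavya ∩ Hiro ∩ Finn ∩ Zubin: 14:00-14:30, 15:00-16:00.
Kavya ∩ Hiro ∩ Finn ∩ Zubin ∩ Rosa: 14:00-14:30, 15:00-16:00.
The longest is 15:00-16:00 at 60 minutes.

60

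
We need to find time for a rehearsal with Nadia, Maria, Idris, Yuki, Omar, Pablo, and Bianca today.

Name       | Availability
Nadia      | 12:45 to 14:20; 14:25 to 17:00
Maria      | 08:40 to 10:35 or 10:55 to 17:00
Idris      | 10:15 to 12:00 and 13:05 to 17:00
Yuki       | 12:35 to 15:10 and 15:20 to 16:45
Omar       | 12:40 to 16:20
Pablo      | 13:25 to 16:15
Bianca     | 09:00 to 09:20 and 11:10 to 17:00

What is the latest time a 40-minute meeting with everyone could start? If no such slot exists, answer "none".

15:35

Nadia ∩ Maria: 12:45-14:20, 14:25-17:00.
Nadia ∩ Maria ∩ Idris: 13:05-14:20, 14:25-17:00.
Nadia ∩ Maria ∩ Idris ∩ Yuki: 13:05-14:20, 14:25-15:10, 15:20-16:45.
Nadia ∩ Maria ∩ Idris ∩ Yuki ∩ Omar: 13:05-14:20, 14:25-15:10, 15:20-16:20.
Nadia ∩ Maria ∩ Idris ∩ Yuki ∩ Omar ∩ Pablo: 13:25-14:20, 14:25-15:10, 15:20-16:15.
Nadia ∩ Maria ∩ Idris ∩ Yuki ∩ Omar ∩ Pablo ∩ Bianca: 13:25-14:20, 14:25-15:10, 15:20-16:15.
The last common window of at least 40 minutes is 15:20-16:15; a 40-minute meeting can start as late as 15:35 and still end by 16:15.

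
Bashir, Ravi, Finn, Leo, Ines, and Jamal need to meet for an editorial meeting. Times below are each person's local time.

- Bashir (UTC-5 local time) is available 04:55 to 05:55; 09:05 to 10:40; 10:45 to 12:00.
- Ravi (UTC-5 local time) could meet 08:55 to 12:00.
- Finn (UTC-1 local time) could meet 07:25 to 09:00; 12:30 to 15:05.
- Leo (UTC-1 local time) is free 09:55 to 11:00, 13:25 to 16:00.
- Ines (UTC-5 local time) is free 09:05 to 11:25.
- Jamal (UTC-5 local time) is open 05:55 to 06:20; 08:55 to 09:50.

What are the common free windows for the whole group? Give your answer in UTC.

Bashir in UTC: 09:55-10:55, 14:05-15:40, 15:45-17:00 (add 5h to convert from UTC-5).
Ravi in UTC: 13:55-17:00 (add 5h to convert from UTC-5).
Finn in UTC: 08:25-10:00, 13:30-16:05 (add 1h to convert from UTC-1).
Leo in UTC: 10:55-12:00, 14:25-17:00 (add 1h to convert from UTC-1).
Ines in UTC: 14:05-16:25 (add 5h to convert from UTC-5).
Jamal in UTC: 10:55-11:20, 13:55-14:50 (add 5h to convert from UTC-5).
Bashir ∩ Ravi: 14:05-15:40, 15:45-17:00.
Bashir ∩ Ravi ∩ Finn: 14:05-15:40, 15:45-16:05.
Bashir ∩ Ravi ∩ Finn ∩ Leo: 14:25-15:40, 15:45-16:05.
Bashir ∩ Ravi ∩ Finn ∩ Leo ∩ Ines: 14:25-15:40, 15:45-16:05.
Bashir ∩ Ravi ∩ Finn ∩ Leo ∩ Ines ∩ Jamal: 14:25-14:50.

14:25-14:50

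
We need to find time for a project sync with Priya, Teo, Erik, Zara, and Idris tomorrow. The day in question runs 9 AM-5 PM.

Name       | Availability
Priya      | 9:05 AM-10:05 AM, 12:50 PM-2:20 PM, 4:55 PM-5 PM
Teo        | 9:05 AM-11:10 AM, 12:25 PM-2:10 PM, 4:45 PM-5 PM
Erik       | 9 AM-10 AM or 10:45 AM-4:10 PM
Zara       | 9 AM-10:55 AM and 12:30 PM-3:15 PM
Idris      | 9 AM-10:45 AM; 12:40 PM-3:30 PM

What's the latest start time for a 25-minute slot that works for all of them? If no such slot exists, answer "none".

Priya ∩ Teo: 09:05-10:05, 12:50-14:10, 16:55-17:00.
Priya ∩ Teo ∩ Erik: 09:05-10:00, 12:50-14:10.
Priya ∩ Teo ∩ Erik ∩ Zara: 09:05-10:00, 12:50-14:10.
Priya ∩ Teo ∩ Erik ∩ Zara ∩ Idris: 09:05-10:00, 12:50-14:10.
The last common window of at least 25 minutes is 12:50-14:10; a 25-minute meeting can start as late as 13:45 and still end by 14:10.

13:45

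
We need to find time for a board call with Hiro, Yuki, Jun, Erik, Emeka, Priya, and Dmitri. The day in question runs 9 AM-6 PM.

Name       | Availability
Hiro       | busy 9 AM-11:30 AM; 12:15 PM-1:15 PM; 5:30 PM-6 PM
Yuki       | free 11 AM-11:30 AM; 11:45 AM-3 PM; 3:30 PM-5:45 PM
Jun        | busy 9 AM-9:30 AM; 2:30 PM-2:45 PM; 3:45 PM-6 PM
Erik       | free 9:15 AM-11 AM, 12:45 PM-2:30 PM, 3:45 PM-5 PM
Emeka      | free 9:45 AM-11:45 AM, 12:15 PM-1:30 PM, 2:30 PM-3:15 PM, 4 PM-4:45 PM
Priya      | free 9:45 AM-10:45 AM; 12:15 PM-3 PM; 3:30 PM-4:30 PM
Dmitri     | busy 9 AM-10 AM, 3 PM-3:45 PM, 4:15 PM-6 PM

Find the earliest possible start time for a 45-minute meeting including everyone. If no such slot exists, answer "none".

none

Hiro free: 11:30-12:15, 13:15-17:30 (invert busy blocks within the working day).
Yuki free: 11:00-11:30, 11:45-15:00, 15:30-17:45.
Jun free: 09:30-14:30, 14:45-15:45 (invert busy blocks within the working day).
Erik free: 09:15-11:00, 12:45-14:30, 15:45-17:00.
Emeka free: 09:45-11:45, 12:15-13:30, 14:30-15:15, 16:00-16:45.
Priya free: 09:45-10:45, 12:15-15:00, 15:30-16:30.
Dmitri free: 10:00-15:00, 15:45-16:15 (invert busy blocks within the working day).
Hiro ∩ Yuki: 11:45-12:15, 13:15-15:00, 15:30-17:30.
Hiro ∩ Yuki ∩ Jun: 11:45-12:15, 13:15-14:30, 14:45-15:00, 15:30-15:45.
Hiro ∩ Yuki ∩ Jun ∩ Erik: 13:15-14:30.
Hiro ∩ Yuki ∩ Jun ∩ Erik ∩ Emeka: 13:15-13:30.
Hiro ∩ Yuki ∩ Jun ∩ Erik ∩ Emeka ∩ Priya: 13:15-13:30.
Hiro ∩ Yuki ∩ Jun ∩ Erik ∩ Emeka ∩ Priya ∩ Dmitri: 13:15-13:30.
Those are the intersection windows.
No common window is at least 45 minutes long.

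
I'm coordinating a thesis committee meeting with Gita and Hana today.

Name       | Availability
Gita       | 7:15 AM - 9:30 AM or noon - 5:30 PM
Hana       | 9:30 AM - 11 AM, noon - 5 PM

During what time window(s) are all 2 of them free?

Gita ∩ Hana: 12:00-17:00.

12:00-17:00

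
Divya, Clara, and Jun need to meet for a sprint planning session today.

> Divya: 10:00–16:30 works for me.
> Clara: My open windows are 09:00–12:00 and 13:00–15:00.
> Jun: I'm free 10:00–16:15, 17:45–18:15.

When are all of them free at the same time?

Divya ∩ Clara: 10:00-12:00, 13:00-15:00.
Divya ∩ Clara ∩ Jun: 10:00-12:00, 13:00-15:00.
Those are the intersection windows.

10:00-12:00, 13:00-15:00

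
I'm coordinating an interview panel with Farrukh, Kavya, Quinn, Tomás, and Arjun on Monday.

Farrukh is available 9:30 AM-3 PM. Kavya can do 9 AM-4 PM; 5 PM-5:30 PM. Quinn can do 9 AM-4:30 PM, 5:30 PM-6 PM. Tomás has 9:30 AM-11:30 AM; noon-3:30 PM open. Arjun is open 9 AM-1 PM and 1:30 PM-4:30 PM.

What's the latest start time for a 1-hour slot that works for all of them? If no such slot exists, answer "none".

14:00

Farrukh ∩ Kavya: 09:30-15:00.
Farrukh ∩ Kavya ∩ Quinn: 09:30-15:00.
Farrukh ∩ Kavya ∩ Quinn ∩ Tomás: 09:30-11:30, 12:00-15:00.
Farrukh ∩ Kavya ∩ Quinn ∩ Tomás ∩ Arjun: 09:30-11:30, 12:00-13:00, 13:30-15:00.
The last common window of at least 60 minutes is 13:30-15:00; a 60-minute meeting can start as late as 14:00 and still end by 15:00.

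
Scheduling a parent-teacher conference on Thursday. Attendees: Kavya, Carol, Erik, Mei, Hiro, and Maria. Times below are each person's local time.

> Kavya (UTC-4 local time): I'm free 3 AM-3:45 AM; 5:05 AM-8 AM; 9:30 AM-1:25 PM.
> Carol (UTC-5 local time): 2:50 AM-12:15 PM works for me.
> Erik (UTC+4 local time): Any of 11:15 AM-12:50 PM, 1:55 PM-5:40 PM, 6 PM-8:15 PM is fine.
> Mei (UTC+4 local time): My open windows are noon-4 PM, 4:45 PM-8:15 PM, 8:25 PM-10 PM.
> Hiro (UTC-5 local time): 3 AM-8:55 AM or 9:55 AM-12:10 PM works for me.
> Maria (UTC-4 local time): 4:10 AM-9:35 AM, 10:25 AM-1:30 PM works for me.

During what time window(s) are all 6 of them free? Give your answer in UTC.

09:55-12:00, 13:30-13:35, 14:55-16:15

Kavya in UTC: 07:00-07:45, 09:05-12:00, 13:30-17:25 (add 4h to convert from UTC-4).
Carol in UTC: 07:50-17:15 (add 5h to convert from UTC-5).
Erik in UTC: 07:15-08:50, 09:55-13:40, 14:00-16:15 (subtract 4h to convert from UTC+4).
Mei in UTC: 08:00-12:00, 12:45-16:15, 16:25-18:00 (subtract 4h to convert from UTC+4).
Hiro in UTC: 08:00-13:55, 14:55-17:10 (add 5h to convert from UTC-5).
Maria in UTC: 08:10-13:35, 14:25-17:30 (add 4h to convert from UTC-4).
Kavya ∩ Carol: 09:05-12:00, 13:30-17:15.
Kavya ∩ Carol ∩ Erik: 09:55-12:00, 13:30-13:40, 14:00-16:15.
Kavya ∩ Carol ∩ Erik ∩ Mei: 09:55-12:00, 13:30-13:40, 14:00-16:15.
Kavya ∩ Carol ∩ Erik ∩ Mei ∩ Hiro: 09:55-12:00, 13:30-13:40, 14:55-16:15.
Kavya ∩ Carol ∩ Erik ∩ Mei ∩ Hiro ∩ Maria: 09:55-12:00, 13:30-13:35, 14:55-16:15.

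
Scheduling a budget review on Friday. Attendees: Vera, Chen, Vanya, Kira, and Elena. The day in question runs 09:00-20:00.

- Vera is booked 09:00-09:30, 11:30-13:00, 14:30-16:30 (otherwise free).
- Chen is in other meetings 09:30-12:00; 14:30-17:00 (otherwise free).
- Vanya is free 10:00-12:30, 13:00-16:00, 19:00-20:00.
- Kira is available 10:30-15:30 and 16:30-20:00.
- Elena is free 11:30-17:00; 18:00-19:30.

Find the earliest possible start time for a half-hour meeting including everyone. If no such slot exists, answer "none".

13:00

Vera free: 09:30-11:30, 13:00-14:30, 16:30-20:00 (invert busy blocks within the working day).
Chen free: 09:00-09:30, 12:00-14:30, 17:00-20:00 (invert busy blocks within the working day).
Vanya free: 10:00-12:30, 13:00-16:00, 19:00-20:00.
Kira free: 10:30-15:30, 16:30-20:00.
Elena free: 11:30-17:00, 18:00-19:30.
Vera ∩ Chen: 13:00-14:30, 17:00-20:00.
Vera ∩ Chen ∩ Vanya: 13:00-14:30, 19:00-20:00.
Vera ∩ Chen ∩ Vanya ∩ Kira: 13:00-14:30, 19:00-20:00.
Vera ∩ Chen ∩ Vanya ∩ Kira ∩ Elena: 13:00-14:30, 19:00-19:30.
The first common window of at least 30 minutes is 13:00-14:30, so the earliest start is 13:00.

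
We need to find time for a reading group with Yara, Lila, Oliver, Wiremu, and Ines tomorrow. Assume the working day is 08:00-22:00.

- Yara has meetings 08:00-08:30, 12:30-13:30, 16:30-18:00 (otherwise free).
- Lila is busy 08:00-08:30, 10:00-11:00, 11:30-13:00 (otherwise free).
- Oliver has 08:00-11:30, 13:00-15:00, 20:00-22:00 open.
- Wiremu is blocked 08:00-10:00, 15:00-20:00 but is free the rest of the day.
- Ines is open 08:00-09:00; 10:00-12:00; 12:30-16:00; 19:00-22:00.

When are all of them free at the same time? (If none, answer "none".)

11:00-11:30, 13:30-15:00, 20:00-22:00

Yara free: 08:30-12:30, 13:30-16:30, 18:00-22:00 (invert busy blocks within the working day).
Lila free: 08:30-10:00, 11:00-11:30, 13:00-22:00 (invert busy blocks within the working day).
Oliver free: 08:00-11:30, 13:00-15:00, 20:00-22:00.
Wiremu free: 10:00-15:00, 20:00-22:00 (invert busy blocks within the working day).
Ines free: 08:00-09:00, 10:00-12:00, 12:30-16:00, 19:00-22:00.
Yara ∩ Lila: 08:30-10:00, 11:00-11:30, 13:30-16:30, 18:00-22:00.
Yara ∩ Lila ∩ Oliver: 08:30-10:00, 11:00-11:30, 13:30-15:00, 20:00-22:00.
Yara ∩ Lila ∩ Oliver ∩ Wiremu: 11:00-11:30, 13:30-15:00, 20:00-22:00.
Yara ∩ Lila ∩ Oliver ∩ Wiremu ∩ Ines: 11:00-11:30, 13:30-15:00, 20:00-22:00.
So the common availability across everyone is 11:00-11:30, 13:30-15:00, 20:00-22:00.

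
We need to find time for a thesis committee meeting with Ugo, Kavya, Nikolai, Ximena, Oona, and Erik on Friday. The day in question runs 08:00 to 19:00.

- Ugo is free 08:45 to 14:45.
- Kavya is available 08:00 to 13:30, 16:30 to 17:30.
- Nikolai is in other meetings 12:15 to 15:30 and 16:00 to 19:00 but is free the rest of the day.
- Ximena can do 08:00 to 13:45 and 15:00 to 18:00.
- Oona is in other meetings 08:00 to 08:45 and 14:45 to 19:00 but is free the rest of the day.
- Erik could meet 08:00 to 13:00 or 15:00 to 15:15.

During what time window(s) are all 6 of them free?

Ugo free: 08:45-14:45.
Kavya free: 08:00-13:30, 16:30-17:30.
Nikolai free: 08:00-12:15, 15:30-16:00 (invert busy blocks within the working day).
Ximena free: 08:00-13:45, 15:00-18:00.
Oona free: 08:45-14:45 (invert busy blocks within the working day).
Erik free: 08:00-13:00, 15:00-15:15.
Ugo ∩ Kavya: 08:45-13:30.
Ugo ∩ Kavya ∩ Nikolai: 08:45-12:15.
Ugo ∩ Kavya ∩ Nikolai ∩ Ximena: 08:45-12:15.
Ugo ∩ Kavya ∩ Nikolai ∩ Ximena ∩ Oona: 08:45-12:15.
Ugo ∩ Kavya ∩ Nikolai ∩ Ximena ∩ Oona ∩ Erik: 08:45-12:15.

08:45-12:15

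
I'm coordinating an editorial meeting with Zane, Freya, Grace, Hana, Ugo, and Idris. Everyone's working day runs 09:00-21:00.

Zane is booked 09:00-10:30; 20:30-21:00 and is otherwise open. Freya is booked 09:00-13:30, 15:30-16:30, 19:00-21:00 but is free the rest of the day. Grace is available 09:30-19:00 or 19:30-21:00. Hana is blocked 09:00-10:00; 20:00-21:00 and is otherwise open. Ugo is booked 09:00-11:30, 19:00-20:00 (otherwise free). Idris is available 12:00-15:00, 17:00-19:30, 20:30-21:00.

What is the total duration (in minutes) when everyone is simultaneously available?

210

Zane free: 10:30-20:30 (invert busy blocks within the working day).
Freya free: 13:30-15:30, 16:30-19:00 (invert busy blocks within the working day).
Grace free: 09:30-19:00, 19:30-21:00.
Hana free: 10:00-20:00 (invert busy blocks within the working day).
Ugo free: 11:30-19:00, 20:00-21:00 (invert busy blocks within the working day).
Idris free: 12:00-15:00, 17:00-19:30, 20:30-21:00.
Zane ∩ Freya: 13:30-15:30, 16:30-19:00.
Zane ∩ Freya ∩ Grace: 13:30-15:30, 16:30-19:00.
Zane ∩ Freya ∩ Grace ∩ Hana: 13:30-15:30, 16:30-19:00.
Zane ∩ Freya ∩ Grace ∩ Hana ∩ Ugo: 13:30-15:30, 16:30-19:00.
Zane ∩ Freya ∩ Grace ∩ Hana ∩ Ugo ∩ Idris: 13:30-15:00, 17:00-19:00.
Summing the common windows: 90 + 120 = 210 minutes.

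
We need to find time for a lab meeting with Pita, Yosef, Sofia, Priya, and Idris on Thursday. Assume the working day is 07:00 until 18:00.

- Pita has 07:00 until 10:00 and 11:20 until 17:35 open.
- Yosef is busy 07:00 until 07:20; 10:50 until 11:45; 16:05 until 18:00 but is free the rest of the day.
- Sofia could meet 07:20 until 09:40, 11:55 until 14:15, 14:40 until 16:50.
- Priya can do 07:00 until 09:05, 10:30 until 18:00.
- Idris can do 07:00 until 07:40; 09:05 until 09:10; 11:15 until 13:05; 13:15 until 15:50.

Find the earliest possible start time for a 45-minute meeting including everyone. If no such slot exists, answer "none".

Pita free: 07:00-10:00, 11:20-17:35.
Yosef free: 07:20-10:50, 11:45-16:05 (invert busy blocks within the working day).
Sofia free: 07:20-09:40, 11:55-14:15, 14:40-16:50.
Priya free: 07:00-09:05, 10:30-18:00.
Idris free: 07:00-07:40, 09:05-09:10, 11:15-13:05, 13:15-15:50.
Pita ∩ Yosef: 07:20-10:00, 11:45-16:05.
Pita ∩ Yosef ∩ Sofia: 07:20-09:40, 11:55-14:15, 14:40-16:05.
Pita ∩ Yosef ∩ Sofia ∩ Priya: 07:20-09:05, 11:55-14:15, 14:40-16:05.
Pita ∩ Yosef ∩ Sofia ∩ Priya ∩ Idris: 07:20-07:40, 11:55-13:05, 13:15-14:15, 14:40-15:50.
Those are the intersection windows.
The first common window of at least 45 minutes is 11:55-13:05, so the earliest start is 11:55.

11:55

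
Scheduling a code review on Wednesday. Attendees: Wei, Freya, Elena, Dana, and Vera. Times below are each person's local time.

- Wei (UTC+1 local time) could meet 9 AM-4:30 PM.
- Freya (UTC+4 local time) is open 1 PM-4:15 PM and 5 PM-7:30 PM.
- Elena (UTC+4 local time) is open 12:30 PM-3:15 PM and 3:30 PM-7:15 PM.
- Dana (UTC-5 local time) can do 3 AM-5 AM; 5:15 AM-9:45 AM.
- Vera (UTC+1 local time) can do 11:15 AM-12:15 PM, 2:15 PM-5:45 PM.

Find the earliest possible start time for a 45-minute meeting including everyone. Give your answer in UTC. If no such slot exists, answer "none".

Wei in UTC: 08:00-15:30 (subtract 1h to convert from UTC+1).
Freya in UTC: 09:00-12:15, 13:00-15:30 (subtract 4h to convert from UTC+4).
Elena in UTC: 08:30-11:15, 11:30-15:15 (subtract 4h to convert from UTC+4).
Dana in UTC: 08:00-10:00, 10:15-14:45 (add 5h to convert from UTC-5).
Vera in UTC: 10:15-11:15, 13:15-16:45 (subtract 1h to convert from UTC+1).
Wei ∩ Freya: 09:00-12:15, 13:00-15:30.
Wei ∩ Freya ∩ Elena: 09:00-11:15, 11:30-12:15, 13:00-15:15.
Wei ∩ Freya ∩ Elena ∩ Dana: 09:00-10:00, 10:15-11:15, 11:30-12:15, 13:00-14:45.
Wei ∩ Freya ∩ Elena ∩ Dana ∩ Vera: 10:15-11:15, 13:15-14:45.
The first common window of at least 45 minutes is 10:15-11:15, so the earliest start is 10:15.

10:15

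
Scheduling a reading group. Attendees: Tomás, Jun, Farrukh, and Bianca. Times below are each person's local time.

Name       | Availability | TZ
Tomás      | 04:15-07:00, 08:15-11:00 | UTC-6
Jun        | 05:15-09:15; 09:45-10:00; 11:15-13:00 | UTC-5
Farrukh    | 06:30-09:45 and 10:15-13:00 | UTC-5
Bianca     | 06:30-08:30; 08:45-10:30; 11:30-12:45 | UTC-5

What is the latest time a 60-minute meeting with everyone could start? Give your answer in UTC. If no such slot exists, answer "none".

Tomás in UTC: 10:15-13:00, 14:15-17:00 (add 6h to convert from UTC-6).
Jun in UTC: 10:15-14:15, 14:45-15:00, 16:15-18:00 (add 5h to convert from UTC-5).
Farrukh in UTC: 11:30-14:45, 15:15-18:00 (add 5h to convert from UTC-5).
Bianca in UTC: 11:30-13:30, 13:45-15:30, 16:30-17:45 (add 5h to convert from UTC-5).
Tomás ∩ Jun: 10:15-13:00, 14:45-15:00, 16:15-17:00.
Tomás ∩ Jun ∩ Farrukh: 11:30-13:00, 16:15-17:00.
Tomás ∩ Jun ∩ Farrukh ∩ Bianca: 11:30-13:00, 16:30-17:00.
The last common window of at least 60 minutes is 11:30-13:00; a 60-minute meeting can start as late as 12:00 and still end by 13:00.

12:00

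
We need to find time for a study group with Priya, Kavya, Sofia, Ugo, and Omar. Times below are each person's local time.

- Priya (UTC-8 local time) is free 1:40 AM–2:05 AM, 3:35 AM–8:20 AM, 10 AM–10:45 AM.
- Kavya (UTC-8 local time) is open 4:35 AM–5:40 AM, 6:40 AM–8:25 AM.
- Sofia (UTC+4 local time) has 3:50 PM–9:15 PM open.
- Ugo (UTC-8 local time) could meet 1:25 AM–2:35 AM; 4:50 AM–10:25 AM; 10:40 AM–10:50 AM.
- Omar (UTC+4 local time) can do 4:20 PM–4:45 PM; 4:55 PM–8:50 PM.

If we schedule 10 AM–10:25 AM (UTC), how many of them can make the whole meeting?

Priya in UTC: 09:40-10:05, 11:35-16:20, 18:00-18:45 (add 8h to convert from UTC-8).
Kavya in UTC: 12:35-13:40, 14:40-16:25 (add 8h to convert from UTC-8).
Sofia in UTC: 11:50-17:15 (subtract 4h to convert from UTC+4).
Ugo in UTC: 09:25-10:35, 12:50-18:25, 18:40-18:50 (add 8h to convert from UTC-8).
Omar in UTC: 12:20-12:45, 12:55-16:50 (subtract 4h to convert from UTC+4).
Ugo can make the full 10:00-10:25 slot — that's 1.

1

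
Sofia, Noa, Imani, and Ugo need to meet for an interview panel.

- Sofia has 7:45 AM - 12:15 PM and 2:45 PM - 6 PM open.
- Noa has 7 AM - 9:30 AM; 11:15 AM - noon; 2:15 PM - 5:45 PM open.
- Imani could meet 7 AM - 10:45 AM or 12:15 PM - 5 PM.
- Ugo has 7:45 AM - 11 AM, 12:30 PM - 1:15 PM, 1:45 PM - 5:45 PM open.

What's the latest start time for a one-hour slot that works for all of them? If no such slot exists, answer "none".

16:00

Sofia ∩ Noa: 07:45-09:30, 11:15-12:00, 14:45-17:45.
Sofia ∩ Noa ∩ Imani: 07:45-09:30, 14:45-17:00.
Sofia ∩ Noa ∩ Imani ∩ Ugo: 07:45-09:30, 14:45-17:00.
The last common window of at least 60 minutes is 14:45-17:00; a 60-minute meeting can start as late as 16:00 and still end by 17:00.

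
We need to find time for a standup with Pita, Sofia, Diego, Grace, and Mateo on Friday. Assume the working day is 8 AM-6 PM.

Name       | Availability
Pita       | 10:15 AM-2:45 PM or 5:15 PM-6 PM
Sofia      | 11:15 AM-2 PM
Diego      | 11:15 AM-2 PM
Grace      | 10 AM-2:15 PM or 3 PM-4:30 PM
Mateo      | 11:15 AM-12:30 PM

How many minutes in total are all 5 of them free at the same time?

Pita ∩ Sofia: 11:15-14:00.
Pita ∩ Sofia ∩ Diego: 11:15-14:00.
Pita ∩ Sofia ∩ Diego ∩ Grace: 11:15-14:00.
Pita ∩ Sofia ∩ Diego ∩ Grace ∩ Mateo: 11:15-12:30.
That's a single block of 75 minutes.

75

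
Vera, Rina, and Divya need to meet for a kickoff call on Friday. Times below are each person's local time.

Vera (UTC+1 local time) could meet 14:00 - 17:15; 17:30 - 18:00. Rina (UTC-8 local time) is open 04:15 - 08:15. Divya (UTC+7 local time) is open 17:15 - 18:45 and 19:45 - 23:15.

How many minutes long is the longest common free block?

Vera in UTC: 13:00-16:15, 16:30-17:00 (subtract 1h to convert from UTC+1).
Rina in UTC: 12:15-16:15 (add 8h to convert from UTC-8).
Divya in UTC: 10:15-11:45, 12:45-16:15 (subtract 7h to convert from UTC+7).
Vera ∩ Rina: 13:00-16:15.
Vera ∩ Rina ∩ Divya: 13:00-16:15.
The longest is 13:00-16:15 at 195 minutes.

195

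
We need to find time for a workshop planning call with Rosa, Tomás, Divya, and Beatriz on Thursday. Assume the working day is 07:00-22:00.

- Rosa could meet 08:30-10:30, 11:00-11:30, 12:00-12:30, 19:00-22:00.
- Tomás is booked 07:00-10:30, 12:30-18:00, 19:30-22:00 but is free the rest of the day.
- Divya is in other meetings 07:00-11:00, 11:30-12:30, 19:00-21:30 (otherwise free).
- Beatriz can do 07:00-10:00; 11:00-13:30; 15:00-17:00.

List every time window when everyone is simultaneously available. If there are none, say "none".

Rosa free: 08:30-10:30, 11:00-11:30, 12:00-12:30, 19:00-22:00.
Tomás free: 10:30-12:30, 18:00-19:30 (invert busy blocks within the working day).
Divya free: 11:00-11:30, 12:30-19:00, 21:30-22:00 (invert busy blocks within the working day).
Beatriz free: 07:00-10:00, 11:00-13:30, 15:00-17:00.
Rosa ∩ Tomás: 11:00-11:30, 12:00-12:30, 19:00-19:30.
Rosa ∩ Tomás ∩ Divya: 11:00-11:30.
Rosa ∩ Tomás ∩ Divya ∩ Beatriz: 11:00-11:30.

11:00-11:30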